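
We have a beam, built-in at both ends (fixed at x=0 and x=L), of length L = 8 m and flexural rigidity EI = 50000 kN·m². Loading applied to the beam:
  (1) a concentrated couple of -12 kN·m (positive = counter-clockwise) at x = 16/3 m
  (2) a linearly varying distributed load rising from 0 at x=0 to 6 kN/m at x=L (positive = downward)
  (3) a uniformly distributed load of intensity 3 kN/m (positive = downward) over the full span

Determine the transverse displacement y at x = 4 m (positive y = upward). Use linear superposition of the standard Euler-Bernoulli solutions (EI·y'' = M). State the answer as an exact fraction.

y(4) = -2/1875 m

Load 1 — applied couple M₀=-12 kN·m at a=16/3 m (b=L-a=8/3):
  y_1 = (R_Ax³/6 - M_Ax²/2)/EI  [x≤a] with R_A=-2, M_A=-4 = ((-2)·4³/6 - (-4)·4²/2)/50000 = 2/9375 m
Load 2 — triangular load w₀=6 kN/m (0→w₀ over full span):
  y_2 = -w₀x²(L-x)²(x+2L)/(120LEI) = -6·4²·(8-4)²·(4+2·8)/(120·8·50000) = -2/3125 m
Load 3 — uniform load w=3 kN/m over full span:
  y_3 = -wx²(L-x)²/(24EI) = -3·4²·(8-4)²/(24·50000) = -2/3125 m
Superposition: y = Σ y_i = -2/1875 m ≈ -0.001067 m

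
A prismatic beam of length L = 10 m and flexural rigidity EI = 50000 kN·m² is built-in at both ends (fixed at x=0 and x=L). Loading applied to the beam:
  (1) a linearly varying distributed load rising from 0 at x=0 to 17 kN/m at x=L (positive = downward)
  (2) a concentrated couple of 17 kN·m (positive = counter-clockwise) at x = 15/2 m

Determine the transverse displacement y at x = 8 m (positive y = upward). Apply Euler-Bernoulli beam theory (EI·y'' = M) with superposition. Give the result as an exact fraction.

Load 1 — triangular load w₀=17 kN/m (0→w₀ over full span):
  y_1 = -w₀x²(L-x)²(x+2L)/(120LEI) = -17·8²·(10-8)²·(8+2·10)/(120·10·50000) = -476/234375 m
Load 2 — applied couple M₀=17 kN·m at a=15/2 m (b=L-a=5/2):
  y_2 = (R_Ax³/6 - M_Ax²/2 - M₀(x-a)²/2)/EI  [x>a] with R_A=153/80, M_A=85/16 = ((153/80)·8³/6 - (85/16)·8²/2 - 17·(8-(15/2))²/2)/50000 = -357/2000000 m
Superposition: y = Σ y_i = -66283/30000000 m ≈ -0.002209 m

y(8) = -66283/30000000 m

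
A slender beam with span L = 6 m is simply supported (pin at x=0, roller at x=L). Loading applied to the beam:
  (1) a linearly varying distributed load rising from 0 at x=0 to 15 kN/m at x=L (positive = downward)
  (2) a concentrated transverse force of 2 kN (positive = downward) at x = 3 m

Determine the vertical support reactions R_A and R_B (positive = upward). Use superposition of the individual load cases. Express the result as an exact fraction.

Load 1 — triangular load w₀=15 kN/m (0→w₀ over full span):
  R_A = w₀L/6 = 15·6/6 = 15 kN
  R_B = w₀L/3 = 15·6/3 = 30 kN
Load 2 — point force P=2 kN at a=3 m (b=L-a=3):
  R_A = Pb/L = 2·3/6 = 1 kN
  R_B = Pa/L = 2·3/6 = 1 kN
Superposition: R_A = 16 kN, R_B = 31 kN

R_A = 16 kN, R_B = 31 kN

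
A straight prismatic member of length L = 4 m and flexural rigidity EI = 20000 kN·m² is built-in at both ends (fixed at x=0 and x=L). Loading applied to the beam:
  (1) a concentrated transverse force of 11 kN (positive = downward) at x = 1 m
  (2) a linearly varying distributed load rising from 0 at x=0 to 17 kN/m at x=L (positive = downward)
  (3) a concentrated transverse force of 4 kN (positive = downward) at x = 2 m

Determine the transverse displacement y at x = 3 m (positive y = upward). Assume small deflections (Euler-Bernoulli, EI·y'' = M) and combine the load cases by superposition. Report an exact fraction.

Load 1 — point force P=11 kN at a=1 m (b=L-a=3):
  y_1 = -Pa²(L-x)²(3bL-(3b+a)(L-x))/(6L³EI)  [x>a] = -11·1²·(4-3)²·(3·3·4-(3·3+1)·(4-3))/(6·4³·20000) = -143/3840000 m
Load 2 — triangular load w₀=17 kN/m (0→w₀ over full span):
  y_2 = -w₀x²(L-x)²(x+2L)/(120LEI) = -17·3²·(4-3)²·(3+2·4)/(120·4·20000) = -561/3200000 m
Load 3 — point force P=4 kN at a=2 m (b=L-a=2):
  y_3 = -Pa²(L-x)²(3bL-(3b+a)(L-x))/(6L³EI)  [x>a] = -4·2²·(4-3)²·(3·2·4-(3·2+2)·(4-3))/(6·4³·20000) = -1/30000 m
Superposition: y = Σ y_i = -4721/19200000 m ≈ -0.000246 m

y(3) = -4721/19200000 m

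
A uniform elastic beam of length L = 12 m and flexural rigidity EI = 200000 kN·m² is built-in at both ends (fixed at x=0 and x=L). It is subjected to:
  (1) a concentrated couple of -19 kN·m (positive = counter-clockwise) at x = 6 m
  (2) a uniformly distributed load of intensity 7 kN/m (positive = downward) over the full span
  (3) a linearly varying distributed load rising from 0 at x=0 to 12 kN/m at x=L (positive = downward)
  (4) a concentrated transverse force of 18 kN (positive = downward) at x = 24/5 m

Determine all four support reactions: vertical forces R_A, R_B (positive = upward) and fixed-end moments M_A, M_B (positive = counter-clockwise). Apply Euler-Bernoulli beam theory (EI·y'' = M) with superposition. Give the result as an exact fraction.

R_A = 72889/1000 kN, M_A = 83977/500 kN·m, R_B = 101111/1000 kN, M_B = -97943/500 kN·m

Load 1 — applied couple M₀=-19 kN·m at a=6 m (b=L-a=6):
  R_A = 6M₀ab/L³ = 6·(-19)·6·6/12³ = -19/8 kN
  M_A = M₀b(2a-b)/L² = (-19)·6·(2·6-6)/12² = -19/4 kN·m
  R_B = -6M₀ab/L³ = -6·(-19)·6·6/12³ = 19/8 kN
  M_B = M₀a(2b-a)/L² = (-19)·6·(2·6-6)/12² = -19/4 kN·m
Load 2 — uniform load w=7 kN/m over full span:
  R_A = wL/2 = 7·12/2 = 42 kN
  M_A = wL²/12 = 7·12²/12 = 84 kN·m
  R_B = wL/2 = 7·12/2 = 42 kN
  M_B = -wL²/12 = -7·12²/12 = -84 kN·m
Load 3 — triangular load w₀=12 kN/m (0→w₀ over full span):
  R_A = 3w₀L/20 = 3·12·12/20 = 108/5 kN
  M_A = w₀L²/30 = 12·12²/30 = 288/5 kN·m
  R_B = 7w₀L/20 = 7·12·12/20 = 252/5 kN
  M_B = -w₀L²/20 = -12·12²/20 = -432/5 kN·m
Load 4 — point force P=18 kN at a=24/5 m (b=L-a=36/5):
  R_A = Pb²(3a+b)/L³ = 18·(36/5)²·(3·(24/5)+(36/5))/12³ = 1458/125 kN
  M_A = Pab²/L² = 18·(24/5)·(36/5)²/12² = 3888/125 kN·m
  R_B = Pa²(a+3b)/L³ = 18·(24/5)²·((24/5)+3·(36/5))/12³ = 792/125 kN
  M_B = -Pa²b/L² = -18·(24/5)²·(36/5)/12² = -2592/125 kN·m
Superposition: R_A = 72889/1000 kN, M_A = 83977/500 kN·m, R_B = 101111/1000 kN, M_B = -97943/500 kN·m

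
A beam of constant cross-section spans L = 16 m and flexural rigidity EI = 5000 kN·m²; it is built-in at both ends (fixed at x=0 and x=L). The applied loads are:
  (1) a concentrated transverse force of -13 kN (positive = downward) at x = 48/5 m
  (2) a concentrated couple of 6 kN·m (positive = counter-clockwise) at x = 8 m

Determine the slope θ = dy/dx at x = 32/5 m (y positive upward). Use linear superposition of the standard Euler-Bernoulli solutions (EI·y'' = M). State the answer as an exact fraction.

θ(32/5) = 14062/1953125 rad

Load 1 — point force P=-13 kN at a=48/5 m (b=L-a=32/5):
  θ_1 = -Pb²x(2aL-(3a+b)x)/(2L³EI)  [x≤a] = -(-13)·(32/5)²·(32/5)·(2·(48/5)·16-(3·(48/5)+(32/5))·(32/5))/(2·16³·5000) = 13312/1953125 rad
Load 2 — applied couple M₀=6 kN·m at a=8 m (b=L-a=8):
  θ_2 = (R_Ax²/2 - M_Ax)/EI  [x≤a] with R_A=9/16, M_A=3/2 = ((9/16)·(32/5)²/2 - (3/2)·(32/5))/5000 = 6/15625 rad
Superposition: θ = Σ θ_i = 14062/1953125 rad ≈ 0.007200 rad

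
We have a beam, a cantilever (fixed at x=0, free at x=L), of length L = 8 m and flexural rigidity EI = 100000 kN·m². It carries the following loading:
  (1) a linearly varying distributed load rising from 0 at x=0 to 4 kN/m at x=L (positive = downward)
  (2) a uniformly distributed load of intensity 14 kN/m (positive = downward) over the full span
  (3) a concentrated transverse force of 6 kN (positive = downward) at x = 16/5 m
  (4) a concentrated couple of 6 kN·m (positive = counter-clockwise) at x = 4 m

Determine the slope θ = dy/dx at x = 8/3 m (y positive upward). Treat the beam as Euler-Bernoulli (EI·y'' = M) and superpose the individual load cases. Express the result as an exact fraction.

Load 1 — triangular load w₀=4 kN/m (0→w₀ over full span):
  θ_1 = (w₀Lx²/4-w₀L²x/3-w₀x⁴/(24L))/EI = (4·8·(8/3)²/4-4·8²·(8/3)/3-4·(8/3)⁴/(24·8))/100000 = -1304/759375 rad
Load 2 — uniform load w=14 kN/m over full span:
  θ_2 = -wx(x²-3Lx+3L²)/(6EI) = -14·(8/3)·((8/3)²-3·8·(8/3)+3·8²)/(6·100000) = -2128/253125 rad
Load 3 — point force P=6 kN at a=16/5 m (b=L-a=24/5):
  θ_3 = -Px(2a-x)/(2EI)  [x≤a] = -6·(8/3)·(2·(16/5)-(8/3))/(2·100000) = -14/46875 rad
Load 4 — applied couple M₀=6 kN·m at a=4 m (b=L-a=4):
  θ_4 = M₀x/EI  [x≤a] = 6·(8/3)/100000 = 1/6250 rad
Superposition: θ = Σ θ_i = -77933/7593750 rad ≈ -0.010263 rad

θ(8/3) = -77933/7593750 rad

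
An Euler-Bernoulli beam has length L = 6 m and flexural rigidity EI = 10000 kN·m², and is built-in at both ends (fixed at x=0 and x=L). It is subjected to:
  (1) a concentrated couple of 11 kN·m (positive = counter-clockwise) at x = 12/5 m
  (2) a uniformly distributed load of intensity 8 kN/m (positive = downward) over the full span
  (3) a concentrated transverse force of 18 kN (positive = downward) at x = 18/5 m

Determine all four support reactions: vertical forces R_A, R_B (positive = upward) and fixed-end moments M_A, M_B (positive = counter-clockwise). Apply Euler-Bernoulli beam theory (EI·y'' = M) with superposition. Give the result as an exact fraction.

R_A = 4122/125 kN, M_A = 4461/125 kN·m, R_B = 4128/125 kN, M_B = -4504/125 kN·m

Load 1 — applied couple M₀=11 kN·m at a=12/5 m (b=L-a=18/5):
  R_A = 6M₀ab/L³ = 6·11·(12/5)·(18/5)/6³ = 66/25 kN
  M_A = M₀b(2a-b)/L² = 11·(18/5)·(2·(12/5)-(18/5))/6² = 33/25 kN·m
  R_B = -6M₀ab/L³ = -6·11·(12/5)·(18/5)/6³ = -66/25 kN
  M_B = M₀a(2b-a)/L² = 11·(12/5)·(2·(18/5)-(12/5))/6² = 88/25 kN·m
Load 2 — uniform load w=8 kN/m over full span:
  R_A = wL/2 = 8·6/2 = 24 kN
  M_A = wL²/12 = 8·6²/12 = 24 kN·m
  R_B = wL/2 = 8·6/2 = 24 kN
  M_B = -wL²/12 = -8·6²/12 = -24 kN·m
Load 3 — point force P=18 kN at a=18/5 m (b=L-a=12/5):
  R_A = Pb²(3a+b)/L³ = 18·(12/5)²·(3·(18/5)+(12/5))/6³ = 792/125 kN
  M_A = Pab²/L² = 18·(18/5)·(12/5)²/6² = 1296/125 kN·m
  R_B = Pa²(a+3b)/L³ = 18·(18/5)²·((18/5)+3·(12/5))/6³ = 1458/125 kN
  M_B = -Pa²b/L² = -18·(18/5)²·(12/5)/6² = -1944/125 kN·m
Superposition: R_A = 4122/125 kN, M_A = 4461/125 kN·m, R_B = 4128/125 kN, M_B = -4504/125 kN·m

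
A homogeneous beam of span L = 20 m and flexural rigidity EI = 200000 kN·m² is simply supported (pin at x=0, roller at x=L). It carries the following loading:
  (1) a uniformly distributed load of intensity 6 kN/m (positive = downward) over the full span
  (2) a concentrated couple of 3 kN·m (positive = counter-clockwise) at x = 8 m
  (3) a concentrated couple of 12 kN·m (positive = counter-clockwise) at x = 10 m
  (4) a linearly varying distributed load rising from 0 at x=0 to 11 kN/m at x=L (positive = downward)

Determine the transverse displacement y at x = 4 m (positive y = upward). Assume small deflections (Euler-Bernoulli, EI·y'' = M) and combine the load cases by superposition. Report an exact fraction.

Load 1 — uniform load w=6 kN/m over full span:
  y_1 = -wx(L³-2Lx²+x³)/(24EI) = -6·4·(20³-2·20·4²+4³)/(24·200000) = -116/3125 m
Load 2 — applied couple M₀=3 kN·m at a=8 m (b=L-a=12):
  y_2 = (M₀x³/(6L)+C₁x)/EI  [x≤a] with C₁=M₀(3b²-L²)/(6L)=4/5 = (3·4³/(6·20)+(4/5)·4)/200000 = 3/125000 m
Load 3 — applied couple M₀=12 kN·m at a=10 m (b=L-a=10):
  y_3 = (M₀x³/(6L)+C₁x)/EI  [x≤a] with C₁=M₀(3b²-L²)/(6L)=-10 = (12·4³/(6·20)+(-10)·4)/200000 = -21/125000 m
Load 4 — triangular load w₀=11 kN/m (0→w₀ over full span):
  y_4 = -w₀x(7L⁴-10L²x²+3x⁴)/(360LEI) = -11·4·(7·20⁴-10·20²·4²+3·4⁴)/(360·20·200000) = -7568/234375 m
Superposition: y = Σ y_i = -65207/937500 m ≈ -0.069554 m

y(4) = -65207/937500 m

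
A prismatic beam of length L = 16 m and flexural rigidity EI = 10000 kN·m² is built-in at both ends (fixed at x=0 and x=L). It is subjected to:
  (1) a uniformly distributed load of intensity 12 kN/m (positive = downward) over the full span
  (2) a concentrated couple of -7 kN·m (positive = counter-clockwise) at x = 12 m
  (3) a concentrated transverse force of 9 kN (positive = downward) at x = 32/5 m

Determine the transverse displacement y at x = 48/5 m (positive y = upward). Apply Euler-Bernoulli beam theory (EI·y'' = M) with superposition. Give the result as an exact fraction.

y(48/5) = -3913899/19531250 m

Load 1 — uniform load w=12 kN/m over full span:
  y_1 = -wx²(L-x)²/(24EI) = -12·(48/5)²·(16-(48/5))²/(24·10000) = -73728/390625 m
Load 2 — applied couple M₀=-7 kN·m at a=12 m (b=L-a=4):
  y_2 = (R_Ax³/6 - M_Ax²/2)/EI  [x≤a] with R_A=-63/128, M_A=-35/16 = ((-63/128)·(48/5)³/6 - (-35/16)·(48/5)²/2)/10000 = 441/156250 m
Load 3 — point force P=9 kN at a=32/5 m (b=L-a=48/5):
  y_3 = -Pa²(L-x)²(3bL-(3b+a)(L-x))/(6L³EI)  [x>a] = -9·(32/5)²·(16-(48/5))²·(3·(48/5)·16-(3·(48/5)+(32/5))·(16-(48/5)))/(6·16³·10000) = -141312/9765625 m
Superposition: y = Σ y_i = -3913899/19531250 m ≈ -0.200392 m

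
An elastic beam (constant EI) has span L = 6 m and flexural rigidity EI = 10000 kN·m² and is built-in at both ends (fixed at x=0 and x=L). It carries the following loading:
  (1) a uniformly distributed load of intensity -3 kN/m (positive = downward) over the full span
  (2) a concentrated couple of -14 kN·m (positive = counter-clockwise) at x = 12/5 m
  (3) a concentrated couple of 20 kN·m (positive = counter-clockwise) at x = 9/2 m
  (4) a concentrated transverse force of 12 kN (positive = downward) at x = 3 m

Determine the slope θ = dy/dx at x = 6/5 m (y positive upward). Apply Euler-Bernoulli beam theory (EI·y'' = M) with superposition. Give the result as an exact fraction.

θ(6/5) = -2031/3125000 rad

Load 1 — uniform load w=-3 kN/m over full span:
  θ_1 = -wx(L-x)(L-2x)/(12EI) = -(-3)·(6/5)·(6-(6/5))·(6-2·(6/5))/(12·10000) = 81/156250 rad
Load 2 — applied couple M₀=-14 kN·m at a=12/5 m (b=L-a=18/5):
  θ_2 = (R_Ax²/2 - M_Ax)/EI  [x≤a] with R_A=-84/25, M_A=-42/25 = ((-84/25)·(6/5)²/2 - (-42/25)·(6/5))/10000 = -63/1562500 rad
Load 3 — applied couple M₀=20 kN·m at a=9/2 m (b=L-a=3/2):
  θ_3 = (R_Ax²/2 - M_Ax)/EI  [x≤a] with R_A=15/4, M_A=25/4 = ((15/4)·(6/5)²/2 - (25/4)·(6/5))/10000 = -3/6250 rad
Load 4 — point force P=12 kN at a=3 m (b=L-a=3):
  θ_4 = -Pb²x(2aL-(3a+b)x)/(2L³EI)  [x≤a] = -12·3²·(6/5)·(2·3·6-(3·3+3)·(6/5))/(2·6³·10000) = -81/125000 rad
Superposition: θ = Σ θ_i = -2031/3125000 rad ≈ -0.000650 rad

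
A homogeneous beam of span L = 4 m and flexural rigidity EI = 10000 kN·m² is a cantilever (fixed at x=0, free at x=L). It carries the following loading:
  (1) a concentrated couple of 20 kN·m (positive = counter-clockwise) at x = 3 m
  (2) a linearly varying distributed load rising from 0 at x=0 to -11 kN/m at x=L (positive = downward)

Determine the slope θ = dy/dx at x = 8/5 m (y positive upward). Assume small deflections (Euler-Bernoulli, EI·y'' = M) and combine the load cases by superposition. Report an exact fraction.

θ(8/5) = 3846/390625 rad

Load 1 — applied couple M₀=20 kN·m at a=3 m (b=L-a=1):
  θ_1 = M₀x/EI  [x≤a] = 20·(8/5)/10000 = 2/625 rad
Load 2 — triangular load w₀=-11 kN/m (0→w₀ over full span):
  θ_2 = (w₀Lx²/4-w₀L²x/3-w₀x⁴/(24L))/EI = ((-11)·4·(8/5)²/4-(-11)·4²·(8/5)/3-(-11)·(8/5)⁴/(24·4))/10000 = 2596/390625 rad
Superposition: θ = Σ θ_i = 3846/390625 rad ≈ 0.009846 rad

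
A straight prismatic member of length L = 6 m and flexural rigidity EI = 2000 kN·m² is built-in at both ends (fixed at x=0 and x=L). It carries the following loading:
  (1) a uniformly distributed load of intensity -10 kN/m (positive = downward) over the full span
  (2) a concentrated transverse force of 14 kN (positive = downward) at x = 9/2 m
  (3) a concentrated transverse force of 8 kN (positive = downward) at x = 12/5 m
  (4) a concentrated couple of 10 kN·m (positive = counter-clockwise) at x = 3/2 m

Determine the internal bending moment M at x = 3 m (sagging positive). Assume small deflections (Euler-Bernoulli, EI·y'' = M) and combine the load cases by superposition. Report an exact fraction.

Load 1 — uniform load w=-10 kN/m over full span:
  M_1 = wLx/2 - wL²/12 - wx²/2 = (-10)·6·3/2 - (-10)·6²/12 - (-10)·3²/2 = -15 kN·m
Load 2 — point force P=14 kN at a=9/2 m (b=L-a=3/2):
  M_2 = Pb²(3a+b)x/L³ - Pab²/L²  [x≤a] = 14·(3/2)²·(3·(9/2)+(3/2))·3/6³ - 14·(9/2)·(3/2)²/6² = 21/8 kN·m
Load 3 — point force P=8 kN at a=12/5 m (b=L-a=18/5):
  M_3 = Pa²(a+3b)(L-x)/L³ - Pa²b/L²  [x>a] = 8·(12/5)²·((12/5)+3·(18/5))·(6-3)/6³ - 8·(12/5)²·(18/5)/6² = 96/25 kN·m
Load 4 — applied couple M₀=10 kN·m at a=3/2 m (b=L-a=9/2):
  M_4 = R_Ax - M_A - M₀  [x>a] with R_A=15/8, M_A=-15/8 = (15/8)·3 - (-15/8) - 10 = -5/2 kN·m
Superposition: M = Σ M_i = -2207/200 kN·m ≈ -11.035000 kN·m

M(3) = -2207/200 kN·m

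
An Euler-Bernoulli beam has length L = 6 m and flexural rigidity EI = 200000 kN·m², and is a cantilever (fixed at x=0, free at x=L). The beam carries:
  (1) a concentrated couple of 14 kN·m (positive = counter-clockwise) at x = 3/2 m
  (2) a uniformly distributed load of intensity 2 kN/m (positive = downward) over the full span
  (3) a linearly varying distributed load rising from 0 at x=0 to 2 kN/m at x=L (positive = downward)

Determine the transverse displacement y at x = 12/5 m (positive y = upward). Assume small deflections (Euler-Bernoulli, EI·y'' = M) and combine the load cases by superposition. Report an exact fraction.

Load 1 — applied couple M₀=14 kN·m at a=3/2 m (b=L-a=9/2):
  y_1 = M₀a(2x-a)/(2EI)  [x>a] = 14·(3/2)·(2·(12/5)-(3/2))/(2·200000) = 693/4000000 m
Load 2 — uniform load w=2 kN/m over full span:
  y_2 = -wx²(x²-4Lx+6L²)/(24EI) = -2·(12/5)²·((12/5)²-4·6·(12/5)+6·6²)/(24·200000) = -1539/3906250 m
Load 3 — triangular load w₀=2 kN/m (0→w₀ over full span):
  y_3 = (w₀Lx³/12-w₀L²x²/6-w₀x⁵/(120L))/EI = (2·6·(12/5)³/12-2·6²·(12/5)²/6-2·(12/5)⁵/(120·6))/200000 = -13554/48828125 m
Superposition: y = Σ y_i = -6228999/12500000000 m ≈ -0.000498 m

y(12/5) = -6228999/12500000000 m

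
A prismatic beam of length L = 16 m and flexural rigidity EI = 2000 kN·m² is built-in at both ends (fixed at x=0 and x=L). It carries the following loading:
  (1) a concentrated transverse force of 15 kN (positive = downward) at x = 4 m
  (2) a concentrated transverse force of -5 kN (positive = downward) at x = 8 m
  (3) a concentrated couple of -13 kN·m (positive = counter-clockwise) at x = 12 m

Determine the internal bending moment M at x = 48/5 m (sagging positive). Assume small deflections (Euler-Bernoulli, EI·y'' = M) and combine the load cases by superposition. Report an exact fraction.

Load 1 — point force P=15 kN at a=4 m (b=L-a=12):
  M_1 = Pa²(a+3b)(L-x)/L³ - Pa²b/L²  [x>a] = 15·4²·(4+3·12)·(16-(48/5))/16³ - 15·4²·12/16² = 15/4 kN·m
Load 2 — point force P=-5 kN at a=8 m (b=L-a=8):
  M_2 = Pa²(a+3b)(L-x)/L³ - Pa²b/L²  [x>a] = (-5)·8²·(8+3·8)·(16-(48/5))/16³ - (-5)·8²·8/16² = -6 kN·m
Load 3 — applied couple M₀=-13 kN·m at a=12 m (b=L-a=4):
  M_3 = R_Ax - M_A  [x≤a] with R_A=-117/128, M_A=-65/16 = (-117/128)·(48/5) - (-65/16) = -377/80 kN·m
Superposition: M = Σ M_i = -557/80 kN·m ≈ -6.962500 kN·m

M(48/5) = -557/80 kN·m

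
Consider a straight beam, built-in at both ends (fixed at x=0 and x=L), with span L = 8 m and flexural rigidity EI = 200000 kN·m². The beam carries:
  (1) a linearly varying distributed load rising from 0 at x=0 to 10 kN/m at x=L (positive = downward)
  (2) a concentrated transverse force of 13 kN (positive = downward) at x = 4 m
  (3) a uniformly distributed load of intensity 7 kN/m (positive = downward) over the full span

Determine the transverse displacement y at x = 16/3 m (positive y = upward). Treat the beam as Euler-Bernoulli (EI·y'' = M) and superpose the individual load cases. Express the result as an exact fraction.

Load 1 — triangular load w₀=10 kN/m (0→w₀ over full span):
  y_1 = -w₀x²(L-x)²(x+2L)/(120LEI) = -10·(16/3)²·(8-(16/3))²·((16/3)+2·8)/(120·8·200000) = -512/2278125 m
Load 2 — point force P=13 kN at a=4 m (b=L-a=4):
  y_2 = -Pa²(L-x)²(3bL-(3b+a)(L-x))/(6L³EI)  [x>a] = -13·4²·(8-(16/3))²·(3·4·8-(3·4+4)·(8-(16/3)))/(6·8³·200000) = -13/101250 m
Load 3 — uniform load w=7 kN/m over full span:
  y_3 = -wx²(L-x)²/(24EI) = -7·(16/3)²·(8-(16/3))²/(24·200000) = -224/759375 m
Superposition: y = Σ y_i = -2953/4556250 m ≈ -0.000648 m

y(16/3) = -2953/4556250 m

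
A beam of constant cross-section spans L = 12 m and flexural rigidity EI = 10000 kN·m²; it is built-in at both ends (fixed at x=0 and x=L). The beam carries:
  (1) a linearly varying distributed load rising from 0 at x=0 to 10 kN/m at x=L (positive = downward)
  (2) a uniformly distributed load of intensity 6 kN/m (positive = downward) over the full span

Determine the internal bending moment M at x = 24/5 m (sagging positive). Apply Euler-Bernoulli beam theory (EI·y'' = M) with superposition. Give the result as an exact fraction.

M(24/5) = 1368/25 kN·m

Load 1 — triangular load w₀=10 kN/m (0→w₀ over full span):
  M_1 = 3w₀Lx/20 - w₀L²/30 - w₀x³/(6L) = 3·10·12·(24/5)/20 - 10·12²/30 - 10·(24/5)³/(6·12) = 576/25 kN·m
Load 2 — uniform load w=6 kN/m over full span:
  M_2 = wLx/2 - wL²/12 - wx²/2 = 6·12·(24/5)/2 - 6·12²/12 - 6·(24/5)²/2 = 792/25 kN·m
Superposition: M = Σ M_i = 1368/25 kN·m ≈ 54.720000 kN·m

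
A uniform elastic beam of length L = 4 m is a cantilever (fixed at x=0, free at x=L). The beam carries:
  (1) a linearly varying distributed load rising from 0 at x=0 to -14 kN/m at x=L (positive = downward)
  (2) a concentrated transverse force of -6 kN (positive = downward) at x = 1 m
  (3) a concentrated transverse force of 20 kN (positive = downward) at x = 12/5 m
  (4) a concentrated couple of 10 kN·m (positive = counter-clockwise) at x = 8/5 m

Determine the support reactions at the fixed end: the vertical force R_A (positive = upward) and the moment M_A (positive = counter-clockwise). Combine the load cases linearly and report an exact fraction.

R_A = -14 kN, M_A = -128/3 kN·m

Load 1 — triangular load w₀=-14 kN/m (0→w₀ over full span):
  R_A = w₀L/2 = (-14)·4/2 = -28 kN
  M_A = w₀L²/3 = (-14)·4²/3 = -224/3 kN·m
Load 2 — point force P=-6 kN at a=1 m (b=L-a=3):
  R_A = P = (-6) = -6 kN
  M_A = Pa = (-6)·1 = -6 kN·m
Load 3 — point force P=20 kN at a=12/5 m (b=L-a=8/5):
  R_A = P = 20 kN
  M_A = Pa = 20·(12/5) = 48 kN·m
Load 4 — applied couple M₀=10 kN·m at a=8/5 m (b=L-a=12/5):
  R_A = 0 kN
  M_A = -M₀ = -10 kN·m
Superposition: R_A = -14 kN, M_A = -128/3 kN·m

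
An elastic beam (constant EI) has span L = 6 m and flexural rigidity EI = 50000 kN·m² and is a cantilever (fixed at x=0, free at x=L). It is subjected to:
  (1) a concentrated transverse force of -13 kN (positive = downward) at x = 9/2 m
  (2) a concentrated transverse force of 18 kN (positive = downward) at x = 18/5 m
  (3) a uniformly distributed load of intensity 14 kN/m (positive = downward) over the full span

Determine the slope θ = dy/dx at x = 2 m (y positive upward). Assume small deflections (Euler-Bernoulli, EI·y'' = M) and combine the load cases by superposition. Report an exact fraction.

θ(2) = -5359/750000 rad

Load 1 — point force P=-13 kN at a=9/2 m (b=L-a=3/2):
  θ_1 = -Px(2a-x)/(2EI)  [x≤a] = -(-13)·2·(2·(9/2)-2)/(2·50000) = 91/50000 rad
Load 2 — point force P=18 kN at a=18/5 m (b=L-a=12/5):
  θ_2 = -Px(2a-x)/(2EI)  [x≤a] = -18·2·(2·(18/5)-2)/(2·50000) = -117/62500 rad
Load 3 — uniform load w=14 kN/m over full span:
  θ_3 = -wx(x²-3Lx+3L²)/(6EI) = -14·2·(2²-3·6·2+3·6²)/(6·50000) = -133/18750 rad
Superposition: θ = Σ θ_i = -5359/750000 rad ≈ -0.007145 rad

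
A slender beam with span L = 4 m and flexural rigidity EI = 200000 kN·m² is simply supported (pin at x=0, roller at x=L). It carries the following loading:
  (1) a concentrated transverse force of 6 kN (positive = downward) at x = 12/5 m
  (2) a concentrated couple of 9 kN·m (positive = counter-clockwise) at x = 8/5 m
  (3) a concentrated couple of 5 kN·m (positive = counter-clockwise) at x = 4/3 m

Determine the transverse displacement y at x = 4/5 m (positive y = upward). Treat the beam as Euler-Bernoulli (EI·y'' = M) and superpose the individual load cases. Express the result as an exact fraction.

y(4/5) = -71/5625000 m

Load 1 — point force P=6 kN at a=12/5 m (b=L-a=8/5):
  y_1 = -Pbx(L²-b²-x²)/(6LEI)  [x≤a] = -6·(8/5)·(4/5)·(4²-(8/5)²-(4/5)²)/(6·4·200000) = -8/390625 m
Load 2 — applied couple M₀=9 kN·m at a=8/5 m (b=L-a=12/5):
  y_2 = (M₀x³/(6L)+C₁x)/EI  [x≤a] with C₁=M₀(3b²-L²)/(6L)=12/25 = (9·(4/5)³/(6·4)+(12/25)·(4/5))/200000 = 9/3125000 m
Load 3 — applied couple M₀=5 kN·m at a=4/3 m (b=L-a=8/3):
  y_3 = (M₀x³/(6L)+C₁x)/EI  [x≤a] with C₁=M₀(3b²-L²)/(6L)=10/9 = (5·(4/5)³/(6·4)+(10/9)·(4/5))/200000 = 7/1406250 m
Superposition: y = Σ y_i = -71/5625000 m ≈ -0.000013 m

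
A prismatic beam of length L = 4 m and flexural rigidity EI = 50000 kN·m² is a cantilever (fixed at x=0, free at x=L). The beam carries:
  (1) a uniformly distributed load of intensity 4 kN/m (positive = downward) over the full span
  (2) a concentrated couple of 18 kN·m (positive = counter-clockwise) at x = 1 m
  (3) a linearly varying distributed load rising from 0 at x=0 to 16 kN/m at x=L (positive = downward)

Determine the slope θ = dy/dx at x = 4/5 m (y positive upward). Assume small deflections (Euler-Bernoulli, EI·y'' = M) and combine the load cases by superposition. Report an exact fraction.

θ(4/5) = -15121/11718750 rad

Load 1 — uniform load w=4 kN/m over full span:
  θ_1 = -wx(x²-3Lx+3L²)/(6EI) = -4·(4/5)·((4/5)²-3·4·(4/5)+3·4²)/(6·50000) = -488/1171875 rad
Load 2 — applied couple M₀=18 kN·m at a=1 m (b=L-a=3):
  θ_2 = M₀x/EI  [x≤a] = 18·(4/5)/50000 = 9/31250 rad
Load 3 — triangular load w₀=16 kN/m (0→w₀ over full span):
  θ_3 = (w₀Lx²/4-w₀L²x/3-w₀x⁴/(24L))/EI = (16·4·(4/5)²/4-16·4²·(4/5)/3-16·(4/5)⁴/(24·4))/50000 = -6808/5859375 rad
Superposition: θ = Σ θ_i = -15121/11718750 rad ≈ -0.001290 rad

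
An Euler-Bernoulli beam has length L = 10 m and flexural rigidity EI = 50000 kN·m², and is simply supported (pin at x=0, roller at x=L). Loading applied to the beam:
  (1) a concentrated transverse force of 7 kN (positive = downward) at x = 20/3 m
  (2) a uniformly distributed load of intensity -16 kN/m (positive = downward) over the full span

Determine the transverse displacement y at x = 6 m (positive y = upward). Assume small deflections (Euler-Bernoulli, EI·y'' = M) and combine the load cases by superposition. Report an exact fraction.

Load 1 — point force P=7 kN at a=20/3 m (b=L-a=10/3):
  y_1 = -Pbx(L²-b²-x²)/(6LEI)  [x≤a] = -7·(10/3)·6·(10²-(10/3)²-6²)/(6·10·50000) = -833/337500 m
Load 2 — uniform load w=-16 kN/m over full span:
  y_2 = -wx(L³-2Lx²+x³)/(24EI) = -(-16)·6·(10³-2·10·6²+6³)/(24·50000) = 124/3125 m
Superposition: y = Σ y_i = 12559/337500 m ≈ 0.037212 m

y(6) = 12559/337500 m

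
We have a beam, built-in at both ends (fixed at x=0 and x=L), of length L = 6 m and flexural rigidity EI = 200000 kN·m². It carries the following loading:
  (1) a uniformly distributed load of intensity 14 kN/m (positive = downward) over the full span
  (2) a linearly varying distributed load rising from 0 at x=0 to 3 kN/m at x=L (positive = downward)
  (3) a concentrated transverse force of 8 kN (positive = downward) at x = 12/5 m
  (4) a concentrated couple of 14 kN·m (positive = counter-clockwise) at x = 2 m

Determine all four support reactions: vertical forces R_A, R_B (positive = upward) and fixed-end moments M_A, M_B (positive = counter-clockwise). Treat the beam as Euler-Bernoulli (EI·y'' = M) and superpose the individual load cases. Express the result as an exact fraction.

R_A = 119239/2250 kN, M_A = 6564/125 kN·m, R_B = 108011/2250 kN, M_B = -17753/375 kN·m

Load 1 — uniform load w=14 kN/m over full span:
  R_A = wL/2 = 14·6/2 = 42 kN
  M_A = wL²/12 = 14·6²/12 = 42 kN·m
  R_B = wL/2 = 14·6/2 = 42 kN
  M_B = -wL²/12 = -14·6²/12 = -42 kN·m
Load 2 — triangular load w₀=3 kN/m (0→w₀ over full span):
  R_A = 3w₀L/20 = 3·3·6/20 = 27/10 kN
  M_A = w₀L²/30 = 3·6²/30 = 18/5 kN·m
  R_B = 7w₀L/20 = 7·3·6/20 = 63/10 kN
  M_B = -w₀L²/20 = -3·6²/20 = -27/5 kN·m
Load 3 — point force P=8 kN at a=12/5 m (b=L-a=18/5):
  R_A = Pb²(3a+b)/L³ = 8·(18/5)²·(3·(12/5)+(18/5))/6³ = 648/125 kN
  M_A = Pab²/L² = 8·(12/5)·(18/5)²/6² = 864/125 kN·m
  R_B = Pa²(a+3b)/L³ = 8·(12/5)²·((12/5)+3·(18/5))/6³ = 352/125 kN
  M_B = -Pa²b/L² = -8·(12/5)²·(18/5)/6² = -576/125 kN·m
Load 4 — applied couple M₀=14 kN·m at a=2 m (b=L-a=4):
  R_A = 6M₀ab/L³ = 6·14·2·4/6³ = 28/9 kN
  M_A = M₀b(2a-b)/L² = 14·4·(2·2-4)/6² = 0 kN·m
  R_B = -6M₀ab/L³ = -6·14·2·4/6³ = -28/9 kN
  M_B = M₀a(2b-a)/L² = 14·2·(2·4-2)/6² = 14/3 kN·m
Superposition: R_A = 119239/2250 kN, M_A = 6564/125 kN·m, R_B = 108011/2250 kN, M_B = -17753/375 kN·m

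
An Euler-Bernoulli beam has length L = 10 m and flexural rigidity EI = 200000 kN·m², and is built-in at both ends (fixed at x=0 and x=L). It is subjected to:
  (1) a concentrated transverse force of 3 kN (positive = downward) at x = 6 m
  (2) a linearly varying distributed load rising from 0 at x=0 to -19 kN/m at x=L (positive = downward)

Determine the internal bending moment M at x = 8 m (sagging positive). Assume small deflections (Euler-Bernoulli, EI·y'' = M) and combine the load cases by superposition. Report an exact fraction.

M(8) = -1112/375 kN·m

Load 1 — point force P=3 kN at a=6 m (b=L-a=4):
  M_1 = Pa²(a+3b)(L-x)/L³ - Pa²b/L²  [x>a] = 3·6²·(6+3·4)·(10-8)/10³ - 3·6²·4/10² = -54/125 kN·m
Load 2 — triangular load w₀=-19 kN/m (0→w₀ over full span):
  M_2 = 3w₀Lx/20 - w₀L²/30 - w₀x³/(6L) = 3·(-19)·10·8/20 - (-19)·10²/30 - (-19)·8³/(6·10) = -38/15 kN·m
Superposition: M = Σ M_i = -1112/375 kN·m ≈ -2.965333 kN·m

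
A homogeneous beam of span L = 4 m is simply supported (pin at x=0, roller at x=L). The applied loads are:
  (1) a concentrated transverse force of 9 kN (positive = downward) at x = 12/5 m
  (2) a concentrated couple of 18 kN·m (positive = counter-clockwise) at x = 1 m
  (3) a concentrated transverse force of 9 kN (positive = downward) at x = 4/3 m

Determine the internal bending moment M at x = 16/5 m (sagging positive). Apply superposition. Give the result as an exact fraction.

M(16/5) = 78/25 kN·m

Load 1 — point force P=9 kN at a=12/5 m (b=L-a=8/5):
  M_1 = Pa(L-x)/L  [x>a] = 9·(12/5)·(4-(16/5))/4 = 108/25 kN·m
Load 2 — applied couple M₀=18 kN·m at a=1 m (b=L-a=3):
  M_2 = M₀x/L - M₀  [x>a] = 18·(16/5)/4 - 18 = -18/5 kN·m
Load 3 — point force P=9 kN at a=4/3 m (b=L-a=8/3):
  M_3 = Pa(L-x)/L  [x>a] = 9·(4/3)·(4-(16/5))/4 = 12/5 kN·m
Superposition: M = Σ M_i = 78/25 kN·m ≈ 3.120000 kN·m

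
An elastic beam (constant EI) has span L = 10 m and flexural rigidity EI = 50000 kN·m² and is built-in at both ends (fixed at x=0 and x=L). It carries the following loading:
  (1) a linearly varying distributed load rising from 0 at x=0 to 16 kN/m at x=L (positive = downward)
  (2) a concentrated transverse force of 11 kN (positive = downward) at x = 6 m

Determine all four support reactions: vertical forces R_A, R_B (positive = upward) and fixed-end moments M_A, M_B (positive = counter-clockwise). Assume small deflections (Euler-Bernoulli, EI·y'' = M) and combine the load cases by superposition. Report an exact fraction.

R_A = 3484/125 kN, M_A = 4792/75 kN·m, R_B = 7891/125 kN, M_B = -2396/25 kN·m

Load 1 — triangular load w₀=16 kN/m (0→w₀ over full span):
  R_A = 3w₀L/20 = 3·16·10/20 = 24 kN
  M_A = w₀L²/30 = 16·10²/30 = 160/3 kN·m
  R_B = 7w₀L/20 = 7·16·10/20 = 56 kN
  M_B = -w₀L²/20 = -16·10²/20 = -80 kN·m
Load 2 — point force P=11 kN at a=6 m (b=L-a=4):
  R_A = Pb²(3a+b)/L³ = 11·4²·(3·6+4)/10³ = 484/125 kN
  M_A = Pab²/L² = 11·6·4²/10² = 264/25 kN·m
  R_B = Pa²(a+3b)/L³ = 11·6²·(6+3·4)/10³ = 891/125 kN
  M_B = -Pa²b/L² = -11·6²·4/10² = -396/25 kN·m
Superposition: R_A = 3484/125 kN, M_A = 4792/75 kN·m, R_B = 7891/125 kN, M_B = -2396/25 kN·m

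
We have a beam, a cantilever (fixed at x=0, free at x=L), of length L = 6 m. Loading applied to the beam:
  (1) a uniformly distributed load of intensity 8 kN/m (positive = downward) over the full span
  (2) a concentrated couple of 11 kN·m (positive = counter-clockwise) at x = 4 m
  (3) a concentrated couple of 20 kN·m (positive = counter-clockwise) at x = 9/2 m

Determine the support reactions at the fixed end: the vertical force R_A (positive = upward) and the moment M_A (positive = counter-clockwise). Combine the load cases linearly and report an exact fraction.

R_A = 48 kN, M_A = 113 kN·m

Load 1 — uniform load w=8 kN/m over full span:
  R_A = wL = 8·6 = 48 kN
  M_A = wL²/2 = 8·6²/2 = 144 kN·m
Load 2 — applied couple M₀=11 kN·m at a=4 m (b=L-a=2):
  R_A = 0 kN
  M_A = -M₀ = -11 kN·m
Load 3 — applied couple M₀=20 kN·m at a=9/2 m (b=L-a=3/2):
  R_A = 0 kN
  M_A = -M₀ = -20 kN·m
Superposition: R_A = 48 kN, M_A = 113 kN·m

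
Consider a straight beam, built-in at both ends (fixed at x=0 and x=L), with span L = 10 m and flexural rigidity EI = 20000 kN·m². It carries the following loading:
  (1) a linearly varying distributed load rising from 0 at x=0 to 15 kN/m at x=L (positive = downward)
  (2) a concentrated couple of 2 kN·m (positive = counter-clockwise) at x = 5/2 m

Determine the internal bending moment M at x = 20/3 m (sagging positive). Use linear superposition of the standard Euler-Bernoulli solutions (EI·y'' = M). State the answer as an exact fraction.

M(20/3) = 5573/216 kN·m

Load 1 — triangular load w₀=15 kN/m (0→w₀ over full span):
  M_1 = 3w₀Lx/20 - w₀L²/30 - w₀x³/(6L) = 3·15·10·(20/3)/20 - 15·10²/30 - 15·(20/3)³/(6·10) = 700/27 kN·m
Load 2 — applied couple M₀=2 kN·m at a=5/2 m (b=L-a=15/2):
  M_2 = R_Ax - M_A - M₀  [x>a] with R_A=9/40, M_A=-3/8 = (9/40)·(20/3) - (-3/8) - 2 = -1/8 kN·m
Superposition: M = Σ M_i = 5573/216 kN·m ≈ 25.800926 kN·m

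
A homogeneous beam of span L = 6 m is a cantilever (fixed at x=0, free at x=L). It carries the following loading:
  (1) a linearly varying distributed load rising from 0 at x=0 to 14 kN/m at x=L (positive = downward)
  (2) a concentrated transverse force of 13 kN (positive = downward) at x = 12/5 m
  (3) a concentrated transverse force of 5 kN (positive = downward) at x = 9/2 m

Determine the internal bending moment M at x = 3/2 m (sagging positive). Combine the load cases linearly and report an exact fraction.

Load 1 — triangular load w₀=14 kN/m (0→w₀ over full span):
  M_1 = w₀Lx/2 - w₀L²/3 - w₀x³/(6L) = 14·6·(3/2)/2 - 14·6²/3 - 14·(3/2)³/(6·6) = -1701/16 kN·m
Load 2 — point force P=13 kN at a=12/5 m (b=L-a=18/5):
  M_2 = -P(a-x)  [x≤a] = -13·((12/5)-(3/2)) = -117/10 kN·m
Load 3 — point force P=5 kN at a=9/2 m (b=L-a=3/2):
  M_3 = -P(a-x)  [x≤a] = -5·((9/2)-(3/2)) = -15 kN·m
Superposition: M = Σ M_i = -10641/80 kN·m ≈ -133.012500 kN·m

M(3/2) = -10641/80 kN·m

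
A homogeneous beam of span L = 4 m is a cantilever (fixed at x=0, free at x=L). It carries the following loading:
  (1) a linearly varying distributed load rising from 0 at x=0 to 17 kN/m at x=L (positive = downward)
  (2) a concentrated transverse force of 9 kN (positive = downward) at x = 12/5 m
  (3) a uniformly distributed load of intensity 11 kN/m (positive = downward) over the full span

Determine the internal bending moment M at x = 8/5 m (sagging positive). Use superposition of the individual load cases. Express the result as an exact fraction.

Load 1 — triangular load w₀=17 kN/m (0→w₀ over full span):
  M_1 = w₀Lx/2 - w₀L²/3 - w₀x³/(6L) = 17·4·(8/5)/2 - 17·4²/3 - 17·(8/5)³/(6·4) = -4896/125 kN·m
Load 2 — point force P=9 kN at a=12/5 m (b=L-a=8/5):
  M_2 = -P(a-x)  [x≤a] = -9·((12/5)-(8/5)) = -36/5 kN·m
Load 3 — uniform load w=11 kN/m over full span:
  M_3 = -w(L-x)²/2 = -11·(4-(8/5))²/2 = -792/25 kN·m
Superposition: M = Σ M_i = -9756/125 kN·m ≈ -78.048000 kN·m

M(8/5) = -9756/125 kN·m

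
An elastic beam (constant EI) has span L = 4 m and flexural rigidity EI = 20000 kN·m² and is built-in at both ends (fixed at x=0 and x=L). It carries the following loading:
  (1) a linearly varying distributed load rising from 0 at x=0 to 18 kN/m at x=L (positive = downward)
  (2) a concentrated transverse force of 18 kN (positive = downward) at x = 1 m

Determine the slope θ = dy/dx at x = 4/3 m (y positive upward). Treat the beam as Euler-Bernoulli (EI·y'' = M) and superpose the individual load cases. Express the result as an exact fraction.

Load 1 — triangular load w₀=18 kN/m (0→w₀ over full span):
  θ_1 = -w₀(2x(L-x)(L-2x)(x+2L)+x²(L-x)²)/(120LEI) = -18·(2·(4/3)·(4-(4/3))·(4-2·(4/3))·((4/3)+2·4)+(4/3)²·(4-(4/3))²)/(120·4·20000) = -16/84375 rad
Load 2 — point force P=18 kN at a=1 m (b=L-a=3):
  θ_2 = Pa²(L-x)(2bL-(3b+a)(L-x))/(2L³EI)  [x>a] = 18·1²·(4-(4/3))·(2·3·4-(3·3+1)·(4-(4/3)))/(2·4³·20000) = -1/20000 rad
Superposition: θ = Σ θ_i = -647/2700000 rad ≈ -0.000240 rad

θ(4/3) = -647/2700000 rad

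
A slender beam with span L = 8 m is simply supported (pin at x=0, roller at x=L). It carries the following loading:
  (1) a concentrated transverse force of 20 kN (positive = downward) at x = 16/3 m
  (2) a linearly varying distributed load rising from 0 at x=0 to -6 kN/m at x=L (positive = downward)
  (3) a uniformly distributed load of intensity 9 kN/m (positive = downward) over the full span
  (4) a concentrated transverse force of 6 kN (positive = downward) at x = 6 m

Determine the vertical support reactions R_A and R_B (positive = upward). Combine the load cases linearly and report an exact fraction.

R_A = 217/6 kN, R_B = 227/6 kN

Load 1 — point force P=20 kN at a=16/3 m (b=L-a=8/3):
  R_A = Pb/L = 20·(8/3)/8 = 20/3 kN
  R_B = Pa/L = 20·(16/3)/8 = 40/3 kN
Load 2 — triangular load w₀=-6 kN/m (0→w₀ over full span):
  R_A = w₀L/6 = (-6)·8/6 = -8 kN
  R_B = w₀L/3 = (-6)·8/3 = -16 kN
Load 3 — uniform load w=9 kN/m over full span:
  R_A = wL/2 = 9·8/2 = 36 kN
  R_B = wL/2 = 9·8/2 = 36 kN
Load 4 — point force P=6 kN at a=6 m (b=L-a=2):
  R_A = Pb/L = 6·2/8 = 3/2 kN
  R_B = Pa/L = 6·6/8 = 9/2 kN
Superposition: R_A = 217/6 kN, R_B = 227/6 kN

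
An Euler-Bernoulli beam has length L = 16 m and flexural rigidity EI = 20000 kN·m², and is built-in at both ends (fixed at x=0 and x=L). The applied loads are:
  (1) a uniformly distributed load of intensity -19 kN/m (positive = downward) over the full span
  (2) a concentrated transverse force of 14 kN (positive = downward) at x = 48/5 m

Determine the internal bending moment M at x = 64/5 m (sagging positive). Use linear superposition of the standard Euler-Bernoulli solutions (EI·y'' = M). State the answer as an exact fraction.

Load 1 — uniform load w=-19 kN/m over full span:
  M_1 = wLx/2 - wL²/12 - wx²/2 = (-19)·16·(64/5)/2 - (-19)·16²/12 - (-19)·(64/5)²/2 = 1216/75 kN·m
Load 2 — point force P=14 kN at a=48/5 m (b=L-a=32/5):
  M_2 = Pa²(a+3b)(L-x)/L³ - Pa²b/L²  [x>a] = 14·(48/5)²·((48/5)+3·(32/5))·(16-(64/5))/16³ - 14·(48/5)²·(32/5)/16² = -2016/625 kN·m
Superposition: M = Σ M_i = 24352/1875 kN·m ≈ 12.987733 kN·m

M(64/5) = 24352/1875 kN·m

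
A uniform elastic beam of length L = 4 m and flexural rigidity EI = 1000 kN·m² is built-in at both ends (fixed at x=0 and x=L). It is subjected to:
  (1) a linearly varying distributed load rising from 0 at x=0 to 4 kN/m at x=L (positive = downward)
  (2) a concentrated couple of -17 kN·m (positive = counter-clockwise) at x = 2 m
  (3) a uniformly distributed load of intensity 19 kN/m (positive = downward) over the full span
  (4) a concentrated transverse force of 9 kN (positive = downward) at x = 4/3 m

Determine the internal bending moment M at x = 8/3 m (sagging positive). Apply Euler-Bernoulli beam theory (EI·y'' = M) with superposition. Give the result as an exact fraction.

M(8/3) = 23077/1620 kN·m

Load 1 — triangular load w₀=4 kN/m (0→w₀ over full span):
  M_1 = 3w₀Lx/20 - w₀L²/30 - w₀x³/(6L) = 3·4·4·(8/3)/20 - 4·4²/30 - 4·(8/3)³/(6·4) = 448/405 kN·m
Load 2 — applied couple M₀=-17 kN·m at a=2 m (b=L-a=2):
  M_2 = R_Ax - M_A - M₀  [x>a] with R_A=-51/8, M_A=-17/4 = (-51/8)·(8/3) - (-17/4) - (-17) = 17/4 kN·m
Load 3 — uniform load w=19 kN/m over full span:
  M_3 = wLx/2 - wL²/12 - wx²/2 = 19·4·(8/3)/2 - 19·4²/12 - 19·(8/3)²/2 = 76/9 kN·m
Load 4 — point force P=9 kN at a=4/3 m (b=L-a=8/3):
  M_4 = Pa²(a+3b)(L-x)/L³ - Pa²b/L²  [x>a] = 9·(4/3)²·((4/3)+3·(8/3))·(4-(8/3))/4³ - 9·(4/3)²·(8/3)/4² = 4/9 kN·m
Superposition: M = Σ M_i = 23077/1620 kN·m ≈ 14.245062 kN·m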